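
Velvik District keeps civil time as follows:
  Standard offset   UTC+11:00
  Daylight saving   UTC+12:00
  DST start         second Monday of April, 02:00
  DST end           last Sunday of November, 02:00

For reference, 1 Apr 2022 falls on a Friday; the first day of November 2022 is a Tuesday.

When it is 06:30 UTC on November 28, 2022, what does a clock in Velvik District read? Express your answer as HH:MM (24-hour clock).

1 April 2022 is a Friday, so the first Monday is April 4 and the second is April 11.
1 November 2022 is a Tuesday, so Sundays fall on 6, 13, 20, 27; the last is November 27.
At the standard offset (UTC+11:00), 06:30 UTC + 11h = 17:30 Velvik District standard time.
Daylight saving runs 11 April – 27 November; the standard-time date in Velvik District, November 28, 2022, is outside that window, so Velvik District is on standard time at UTC+11:00.
06:30 UTC + 11h = 17:30 local.

17:30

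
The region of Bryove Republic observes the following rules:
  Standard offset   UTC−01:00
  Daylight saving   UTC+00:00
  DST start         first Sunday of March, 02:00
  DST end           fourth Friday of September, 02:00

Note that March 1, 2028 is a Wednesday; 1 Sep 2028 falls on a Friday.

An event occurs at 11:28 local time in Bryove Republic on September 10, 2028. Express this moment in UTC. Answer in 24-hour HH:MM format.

11:28

1 March 2028 is a Wednesday, so the first Sunday is March 5.
1 September 2028 is a Friday, so the first Friday is September 1 and the fourth is September 22.
Daylight saving runs 5 March – 22 September; September 10, 2028 is inside that window, so Bryove Republic is at UTC+00:00.
11:28 local − 0h = 11:28 UTC.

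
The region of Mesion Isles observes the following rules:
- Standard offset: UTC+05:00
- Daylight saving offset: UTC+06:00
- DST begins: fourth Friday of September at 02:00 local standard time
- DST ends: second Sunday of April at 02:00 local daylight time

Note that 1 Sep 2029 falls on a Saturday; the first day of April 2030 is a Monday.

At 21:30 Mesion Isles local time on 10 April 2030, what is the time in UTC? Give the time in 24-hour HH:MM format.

1 September 2029 is a Saturday, so the first Friday is September 7 and the fourth is September 28.
1 April 2030 is a Monday, so the first Sunday is April 7 and the second is April 14.
10 April 2030 falls between 28 September 2029 and 14 April 2030, so daylight saving is in effect and Mesion Isles is at UTC+06:00.
21:30 local − 6h = 15:30 UTC.

15:30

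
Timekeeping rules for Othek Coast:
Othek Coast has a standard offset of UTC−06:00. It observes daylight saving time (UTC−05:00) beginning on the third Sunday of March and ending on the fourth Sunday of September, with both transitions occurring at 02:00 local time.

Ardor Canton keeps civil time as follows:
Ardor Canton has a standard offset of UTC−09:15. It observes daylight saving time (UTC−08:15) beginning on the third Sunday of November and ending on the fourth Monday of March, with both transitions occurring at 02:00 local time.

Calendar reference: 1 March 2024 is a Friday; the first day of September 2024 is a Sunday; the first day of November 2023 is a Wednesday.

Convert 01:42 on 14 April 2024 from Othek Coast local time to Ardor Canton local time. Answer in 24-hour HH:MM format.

1 March 2024 is a Friday, so the first Sunday is March 3 and the third is March 17.
1 September 2024 is a Sunday, so the first Sunday is September 1 and the fourth is September 22.
14 April 2024 lies within the daylight-saving period (17 March – 22 September), so Othek Coast is on daylight time, UTC−05:00.
01:42 Othek Coast + 5h = 06:42 UTC.
1 November 2023 is a Wednesday, so the first Sunday is November 5 and the third is November 19.
1 March 2024 is a Friday, so the first Monday is March 4 and the fourth is March 25.
At the standard offset (UTC−09:15), 06:42 UTC − 9h15m = 21:27 Ardor Canton standard time (rolling into the previous day, 13 April 2024).
The standard-time date in Ardor Canton, 13 April 2024, is outside the daylight-saving period (19 November 2023 – 25 March 2024), so Ardor Canton is on standard time, UTC−09:15.
06:42 UTC − 9h15m = 21:27 Ardor Canton (rolling into the previous day, 13 April 2024).

21:27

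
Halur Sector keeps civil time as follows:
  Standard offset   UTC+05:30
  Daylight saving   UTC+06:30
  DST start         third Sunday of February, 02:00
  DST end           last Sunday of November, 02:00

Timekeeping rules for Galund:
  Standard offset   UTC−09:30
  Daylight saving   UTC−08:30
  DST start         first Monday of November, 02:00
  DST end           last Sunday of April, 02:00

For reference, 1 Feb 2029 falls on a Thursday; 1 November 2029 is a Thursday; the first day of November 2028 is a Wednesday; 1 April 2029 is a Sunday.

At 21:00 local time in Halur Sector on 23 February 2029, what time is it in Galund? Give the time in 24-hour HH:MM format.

1 February 2029 is a Thursday, so the first Sunday is February 4 and the third is February 18.
1 November 2029 is a Thursday, so Sundays fall on 4, 11, 18, 25; the last is November 25.
23 February 2029 lies within the daylight-saving period (18 February – 25 November), so Halur Sector is on daylight time, UTC+06:30.
21:00 Halur Sector − 6h30m = 14:30 UTC.
1 November 2028 is a Wednesday, so the first Monday is November 6.
1 April 2029 is a Sunday, so Sundays fall on 1, 8, 15, 22, 29; the last is April 29.
At the standard offset (UTC−09:30), 14:30 UTC − 9h30m = 05:00 Galund standard time.
The standard-time date in Galund, 23 February 2029, lies within the daylight-saving period (6 November 2028 – 29 April 2029), so Galund is on daylight time, UTC−08:30.
14:30 UTC − 8h30m = 06:00 Galund.

06:00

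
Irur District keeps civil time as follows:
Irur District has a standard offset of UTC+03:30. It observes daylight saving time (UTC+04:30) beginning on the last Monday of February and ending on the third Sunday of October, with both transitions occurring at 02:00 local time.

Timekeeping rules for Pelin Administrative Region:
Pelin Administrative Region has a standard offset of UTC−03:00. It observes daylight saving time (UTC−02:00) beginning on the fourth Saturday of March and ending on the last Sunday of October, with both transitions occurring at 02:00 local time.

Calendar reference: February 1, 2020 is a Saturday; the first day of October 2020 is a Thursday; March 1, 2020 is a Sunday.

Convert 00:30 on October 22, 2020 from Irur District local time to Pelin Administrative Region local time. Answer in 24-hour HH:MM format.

1 February 2020 is a Saturday, so Mondays fall on 3, 10, 17, 24; the last is February 24.
1 October 2020 is a Thursday, so the first Sunday is October 4 and the third is October 18.
October 22, 2020 does not fall between 24 February and 18 October, so daylight saving is not in effect and Irur District is at UTC+03:30.
00:30 Irur District − 3h30m = 21:00 UTC (rolling into the previous day, 21 October 2020).
1 March 2020 is a Sunday, so the first Saturday is March 7 and the fourth is March 28.
1 October 2020 is a Thursday, so Sundays fall on 4, 11, 18, 25; the last is October 25.
At the standard offset (UTC−03:00), 21:00 UTC − 3h = 18:00 Pelin Administrative Region standard time.
The standard-time date in Pelin Administrative Region, October 21, 2020, lies within the daylight-saving period (28 March – 25 October), so Pelin Administrative Region is on daylight time, UTC−02:00.
21:00 UTC − 2h = 19:00 Pelin Administrative Region.

19:00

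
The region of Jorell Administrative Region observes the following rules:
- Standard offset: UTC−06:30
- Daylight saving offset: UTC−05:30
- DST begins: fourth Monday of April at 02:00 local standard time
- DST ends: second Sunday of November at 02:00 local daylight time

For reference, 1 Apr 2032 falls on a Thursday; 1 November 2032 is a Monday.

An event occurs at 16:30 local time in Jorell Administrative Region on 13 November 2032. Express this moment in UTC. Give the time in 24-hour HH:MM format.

1 April 2032 is a Thursday, so the first Monday is April 5 and the fourth is April 26.
1 November 2032 is a Monday, so the first Sunday is November 7 and the second is November 14.
13 November 2032 falls between 26 April and 14 November, so daylight saving is in effect and Jorell Administrative Region is at UTC−05:30.
16:30 local + 5h30m = 22:00 UTC.

22:00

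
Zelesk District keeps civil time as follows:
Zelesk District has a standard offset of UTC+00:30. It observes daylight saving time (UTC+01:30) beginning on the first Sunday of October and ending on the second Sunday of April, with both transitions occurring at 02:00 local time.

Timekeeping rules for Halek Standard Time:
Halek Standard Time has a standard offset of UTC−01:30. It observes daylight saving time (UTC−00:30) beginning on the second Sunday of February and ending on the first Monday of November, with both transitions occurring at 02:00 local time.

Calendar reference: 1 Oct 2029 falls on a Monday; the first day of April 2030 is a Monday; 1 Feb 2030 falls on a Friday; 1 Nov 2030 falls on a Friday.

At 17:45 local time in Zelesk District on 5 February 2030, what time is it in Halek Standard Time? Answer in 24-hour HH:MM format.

14:45

1 October 2029 is a Monday, so the first Sunday is October 7.
1 April 2030 is a Monday, so the first Sunday is April 7 and the second is April 14.
5 February 2030 lies within the daylight-saving period (7 October 2029 – 14 April 2030), so Zelesk District is on daylight time, UTC+01:30.
17:45 Zelesk District − 1h30m = 16:15 UTC.
1 February 2030 is a Friday, so the first Sunday is February 3 and the second is February 10.
1 November 2030 is a Friday, so the first Monday is November 4.
At the standard offset (UTC−01:30), 16:15 UTC − 1h30m = 14:45 Halek Standard Time standard time.
The standard-time date in Halek Standard Time, 5 February 2030, does not fall between 10 February and 4 November, so daylight saving is not in effect and Halek Standard Time is at UTC−01:30.
16:15 UTC − 1h30m = 14:45 Halek Standard Time.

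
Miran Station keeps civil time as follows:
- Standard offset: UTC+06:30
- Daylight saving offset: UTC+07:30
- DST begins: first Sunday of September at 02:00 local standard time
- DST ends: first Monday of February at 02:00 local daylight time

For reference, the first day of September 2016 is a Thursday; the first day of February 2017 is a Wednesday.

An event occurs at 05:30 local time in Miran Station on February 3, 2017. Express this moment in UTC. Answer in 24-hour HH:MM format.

22:00

1 September 2016 is a Thursday, so the first Sunday is September 4.
1 February 2017 is a Wednesday, so the first Monday is February 6.
February 3, 2017 falls between 4 September 2016 and 6 February 2017, so daylight saving is in effect and Miran Station is at UTC+07:30.
05:30 local − 7h30m = 22:00 UTC (rolling into the previous day, 2 February 2017).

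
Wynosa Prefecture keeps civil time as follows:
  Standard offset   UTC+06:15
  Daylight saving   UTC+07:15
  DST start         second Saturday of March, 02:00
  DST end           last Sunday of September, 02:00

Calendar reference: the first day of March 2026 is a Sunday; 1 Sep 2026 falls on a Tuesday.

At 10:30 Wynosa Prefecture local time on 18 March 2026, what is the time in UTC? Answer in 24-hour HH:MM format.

03:15

1 March 2026 is a Sunday, so the first Saturday is March 7 and the second is March 14.
1 September 2026 is a Tuesday, so Sundays fall on 6, 13, 20, 27; the last is September 27.
Daylight saving runs 14 March – 27 September; 18 March 2026 is inside that window, so Wynosa Prefecture is at UTC+07:15.
10:30 local − 7h15m = 03:15 UTC.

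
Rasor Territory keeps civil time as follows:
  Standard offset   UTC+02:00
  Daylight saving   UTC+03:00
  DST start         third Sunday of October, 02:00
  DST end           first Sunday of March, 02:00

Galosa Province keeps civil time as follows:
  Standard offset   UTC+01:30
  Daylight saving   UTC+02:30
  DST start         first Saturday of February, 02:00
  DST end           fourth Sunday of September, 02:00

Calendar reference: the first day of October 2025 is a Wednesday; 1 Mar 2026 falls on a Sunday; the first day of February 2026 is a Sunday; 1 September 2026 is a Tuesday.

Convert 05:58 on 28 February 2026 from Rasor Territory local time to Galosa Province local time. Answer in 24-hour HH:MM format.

05:28

1 October 2025 is a Wednesday, so the first Sunday is October 5 and the third is October 19.
1 March 2026 is a Sunday, so the first Sunday is March 1.
Daylight saving runs 19 October 2025 – 1 March 2026; 28 February 2026 is inside that window, so Rasor Territory is at UTC+03:00.
05:58 Rasor Territory − 3h = 02:58 UTC.
1 February 2026 is a Sunday, so the first Saturday is February 7.
1 September 2026 is a Tuesday, so the first Sunday is September 6 and the fourth is September 27.
At the standard offset (UTC+01:30), 02:58 UTC + 1h30m = 04:28 Galosa Province standard time.
The standard-time date in Galosa Province, 28 February 2026, lies within the daylight-saving period (7 February – 27 September), so Galosa Province is on daylight time, UTC+02:30.
02:58 UTC + 2h30m = 05:28 Galosa Province.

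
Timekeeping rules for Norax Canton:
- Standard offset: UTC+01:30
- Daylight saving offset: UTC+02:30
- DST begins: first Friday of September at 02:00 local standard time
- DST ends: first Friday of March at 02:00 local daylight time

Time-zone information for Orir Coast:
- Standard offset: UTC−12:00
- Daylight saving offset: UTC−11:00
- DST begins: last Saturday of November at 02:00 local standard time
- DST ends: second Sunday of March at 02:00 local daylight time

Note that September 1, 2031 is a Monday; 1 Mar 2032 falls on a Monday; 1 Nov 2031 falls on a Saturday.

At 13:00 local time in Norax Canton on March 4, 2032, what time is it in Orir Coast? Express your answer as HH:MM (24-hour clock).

23:30

1 September 2031 is a Monday, so the first Friday is September 5.
1 March 2032 is a Monday, so the first Friday is March 5.
March 4, 2032 lies within the daylight-saving period (5 September 2031 – 5 March 2032), so Norax Canton is on daylight time, UTC+02:30.
13:00 Norax Canton − 2h30m = 10:30 UTC.
1 November 2031 is a Saturday, so Saturdays fall on 1, 8, 15, 22, 29; the last is November 29.
1 March 2032 is a Monday, so the first Sunday is March 7 and the second is March 14.
At the standard offset (UTC−12:00), 10:30 UTC − 12h = 22:30 Orir Coast standard time (rolling into the previous day, 3 March 2032).
Daylight saving runs 29 November 2031 – 14 March 2032; the standard-time date in Orir Coast, March 3, 2032, is inside that window, so Orir Coast is at UTC−11:00.
10:30 UTC − 11h = 23:30 Orir Coast (rolling into the previous day, 3 March 2032).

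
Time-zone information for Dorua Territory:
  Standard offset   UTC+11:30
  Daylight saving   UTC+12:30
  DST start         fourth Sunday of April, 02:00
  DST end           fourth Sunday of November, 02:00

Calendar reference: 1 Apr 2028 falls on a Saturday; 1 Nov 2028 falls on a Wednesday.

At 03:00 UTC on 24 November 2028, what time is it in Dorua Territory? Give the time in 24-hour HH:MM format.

1 April 2028 is a Saturday, so the first Sunday is April 2 and the fourth is April 23.
1 November 2028 is a Wednesday, so the first Sunday is November 5 and the fourth is November 26.
At the standard offset (UTC+11:30), 03:00 UTC + 11h30m = 14:30 Dorua Territory standard time.
Daylight saving runs 23 April – 26 November; the standard-time date in Dorua Territory, 24 November 2028, is inside that window, so Dorua Territory is at UTC+12:30.
03:00 UTC + 12h30m = 15:30 local.

15:30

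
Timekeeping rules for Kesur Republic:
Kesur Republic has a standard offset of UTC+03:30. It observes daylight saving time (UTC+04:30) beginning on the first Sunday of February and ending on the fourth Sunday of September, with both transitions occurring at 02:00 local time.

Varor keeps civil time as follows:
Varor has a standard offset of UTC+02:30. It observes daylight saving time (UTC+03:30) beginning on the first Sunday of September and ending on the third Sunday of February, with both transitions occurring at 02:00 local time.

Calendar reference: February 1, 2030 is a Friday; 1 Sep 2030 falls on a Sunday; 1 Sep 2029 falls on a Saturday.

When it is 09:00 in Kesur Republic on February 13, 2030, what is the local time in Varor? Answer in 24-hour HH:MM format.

08:00

1 February 2030 is a Friday, so the first Sunday is February 3.
1 September 2030 is a Sunday, so the first Sunday is September 1 and the fourth is September 22.
February 13, 2030 lies within the daylight-saving period (3 February – 22 September), so Kesur Republic is on daylight time, UTC+04:30.
09:00 Kesur Republic − 4h30m = 04:30 UTC.
1 September 2029 is a Saturday, so the first Sunday is September 2.
1 February 2030 is a Friday, so the first Sunday is February 3 and the third is February 17.
At the standard offset (UTC+02:30), 04:30 UTC + 2h30m = 07:00 Varor standard time.
The standard-time date in Varor, February 13, 2030, lies within the daylight-saving period (2 September 2029 – 17 February 2030), so Varor is on daylight time, UTC+03:30.
04:30 UTC + 3h30m = 08:00 Varor.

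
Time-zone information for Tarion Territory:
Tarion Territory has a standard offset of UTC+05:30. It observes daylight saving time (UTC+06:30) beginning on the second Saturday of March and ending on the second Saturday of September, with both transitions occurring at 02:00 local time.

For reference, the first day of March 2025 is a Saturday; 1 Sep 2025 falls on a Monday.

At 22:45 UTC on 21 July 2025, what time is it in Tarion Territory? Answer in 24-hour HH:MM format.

1 March 2025 is a Saturday, so the first Saturday is March 1 and the second is March 8.
1 September 2025 is a Monday, so the first Saturday is September 6 and the second is September 13.
At the standard offset (UTC+05:30), 22:45 UTC + 5h30m = 04:15 Tarion Territory standard time (rolling into the next day, 22 July 2025).
The standard-time date in Tarion Territory, 22 July 2025, falls between 8 March and 13 September, so daylight saving is in effect and Tarion Territory is at UTC+06:30.
22:45 UTC + 6h30m = 05:15 local (rolling into the next day, 22 July 2025).

05:15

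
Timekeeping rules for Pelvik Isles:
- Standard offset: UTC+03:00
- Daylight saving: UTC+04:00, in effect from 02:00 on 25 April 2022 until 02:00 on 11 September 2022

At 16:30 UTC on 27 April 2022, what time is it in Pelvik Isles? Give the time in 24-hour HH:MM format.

At the standard offset (UTC+03:00), 16:30 UTC + 3h = 19:30 Pelvik Isles standard time.
The standard-time date in Pelvik Isles, 27 April 2022, falls between 25 April and 11 September, so daylight saving is in effect and Pelvik Isles is at UTC+04:00.
16:30 UTC + 4h = 20:30 local.

20:30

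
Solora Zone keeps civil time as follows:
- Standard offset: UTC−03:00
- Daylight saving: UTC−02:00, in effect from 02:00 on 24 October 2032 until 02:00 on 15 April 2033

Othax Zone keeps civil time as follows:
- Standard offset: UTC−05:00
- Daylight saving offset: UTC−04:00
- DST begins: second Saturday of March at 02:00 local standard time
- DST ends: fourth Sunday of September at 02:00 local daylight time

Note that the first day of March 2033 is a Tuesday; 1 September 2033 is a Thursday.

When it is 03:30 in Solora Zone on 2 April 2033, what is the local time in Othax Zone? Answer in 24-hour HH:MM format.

01:30

2 April 2033 falls between 24 October 2032 and 15 April 2033, so daylight saving is in effect and Solora Zone is at UTC−02:00.
03:30 Solora Zone + 2h = 05:30 UTC.
1 March 2033 is a Tuesday, so the first Saturday is March 5 and the second is March 12.
1 September 2033 is a Thursday, so the first Sunday is September 4 and the fourth is September 25.
At the standard offset (UTC−05:00), 05:30 UTC − 5h = 00:30 Othax Zone standard time.
The standard-time date in Othax Zone, 2 April 2033, lies within the daylight-saving period (12 March – 25 September), so Othax Zone is on daylight time, UTC−04:00.
05:30 UTC − 4h = 01:30 Othax Zone.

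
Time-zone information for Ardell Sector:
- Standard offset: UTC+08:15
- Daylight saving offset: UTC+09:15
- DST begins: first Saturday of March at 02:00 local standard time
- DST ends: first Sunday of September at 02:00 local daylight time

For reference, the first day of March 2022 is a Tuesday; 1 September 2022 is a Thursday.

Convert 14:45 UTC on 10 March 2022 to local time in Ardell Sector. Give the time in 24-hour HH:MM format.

00:00

1 March 2022 is a Tuesday, so the first Saturday is March 5.
1 September 2022 is a Thursday, so the first Sunday is September 4.
At the standard offset (UTC+08:15), 14:45 UTC + 8h15m = 23:00 Ardell Sector standard time.
Daylight saving runs 5 March – 4 September; the standard-time date in Ardell Sector, 10 March 2022, is inside that window, so Ardell Sector is at UTC+09:15.
14:45 UTC + 9h15m = 00:00 local (rolling into the next day, 11 March 2022).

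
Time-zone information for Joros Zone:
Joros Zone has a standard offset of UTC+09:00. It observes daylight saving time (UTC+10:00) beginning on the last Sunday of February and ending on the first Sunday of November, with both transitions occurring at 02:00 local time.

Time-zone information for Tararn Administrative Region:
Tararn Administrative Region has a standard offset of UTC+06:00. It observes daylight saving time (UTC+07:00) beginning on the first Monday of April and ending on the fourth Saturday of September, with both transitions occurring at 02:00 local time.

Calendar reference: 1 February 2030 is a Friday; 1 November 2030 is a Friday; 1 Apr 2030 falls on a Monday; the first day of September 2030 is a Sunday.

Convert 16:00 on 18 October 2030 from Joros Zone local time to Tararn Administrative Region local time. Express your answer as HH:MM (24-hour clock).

12:00

1 February 2030 is a Friday, so Sundays fall on 3, 10, 17, 24; the last is February 24.
1 November 2030 is a Friday, so the first Sunday is November 3.
Daylight saving runs 24 February – 3 November; 18 October 2030 is inside that window, so Joros Zone is at UTC+10:00.
16:00 Joros Zone − 10h = 06:00 UTC.
1 April 2030 is a Monday, so the first Monday is April 1.
1 September 2030 is a Sunday, so the first Saturday is September 7 and the fourth is September 28.
At the standard offset (UTC+06:00), 06:00 UTC + 6h = 12:00 Tararn Administrative Region standard time.
The standard-time date in Tararn Administrative Region, 18 October 2030, is outside the daylight-saving period (1 April – 28 September), so Tararn Administrative Region is on standard time, UTC+06:00.
06:00 UTC + 6h = 12:00 Tararn Administrative Region.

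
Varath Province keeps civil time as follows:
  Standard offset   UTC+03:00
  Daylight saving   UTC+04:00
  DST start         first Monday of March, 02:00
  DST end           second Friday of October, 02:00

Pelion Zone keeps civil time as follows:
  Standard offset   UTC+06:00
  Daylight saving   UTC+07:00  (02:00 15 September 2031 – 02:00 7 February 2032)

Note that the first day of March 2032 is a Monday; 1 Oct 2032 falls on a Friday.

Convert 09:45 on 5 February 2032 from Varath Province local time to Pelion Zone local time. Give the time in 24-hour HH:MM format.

13:45

1 March 2032 is a Monday, so the first Monday is March 1.
1 October 2032 is a Friday, so the first Friday is October 1 and the second is October 8.
5 February 2032 is outside the daylight-saving period (1 March – 8 October), so Varath Province is on standard time, UTC+03:00.
09:45 Varath Province − 3h = 06:45 UTC.
At the standard offset (UTC+06:00), 06:45 UTC + 6h = 12:45 Pelion Zone standard time.
The standard-time date in Pelion Zone, 5 February 2032, lies within the daylight-saving period (15 September 2031 – 7 February 2032), so Pelion Zone is on daylight time, UTC+07:00.
06:45 UTC + 7h = 13:45 Pelion Zone.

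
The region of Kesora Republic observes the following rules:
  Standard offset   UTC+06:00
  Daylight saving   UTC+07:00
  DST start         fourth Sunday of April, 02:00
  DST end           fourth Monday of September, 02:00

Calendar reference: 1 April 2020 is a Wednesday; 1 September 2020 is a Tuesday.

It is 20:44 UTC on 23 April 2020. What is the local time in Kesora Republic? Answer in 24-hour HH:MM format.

1 April 2020 is a Wednesday, so the first Sunday is April 5 and the fourth is April 26.
1 September 2020 is a Tuesday, so the first Monday is September 7 and the fourth is September 28.
At the standard offset (UTC+06:00), 20:44 UTC + 6h = 02:44 Kesora Republic standard time (rolling into the next day, 24 April 2020).
The standard-time date in Kesora Republic, 24 April 2020, does not fall between 26 April and 28 September, so daylight saving is not in effect and Kesora Republic is at UTC+06:00.
20:44 UTC + 6h = 02:44 local (rolling into the next day, 24 April 2020).

02:44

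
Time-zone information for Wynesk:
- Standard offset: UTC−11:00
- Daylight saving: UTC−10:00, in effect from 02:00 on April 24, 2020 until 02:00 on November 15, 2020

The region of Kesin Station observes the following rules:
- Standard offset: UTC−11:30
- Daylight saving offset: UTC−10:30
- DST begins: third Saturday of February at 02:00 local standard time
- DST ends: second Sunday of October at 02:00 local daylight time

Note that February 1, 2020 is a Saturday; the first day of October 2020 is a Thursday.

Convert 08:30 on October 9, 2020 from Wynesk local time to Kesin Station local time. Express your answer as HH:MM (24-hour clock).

October 9, 2020 falls between 24 April and 15 November, so daylight saving is in effect and Wynesk is at UTC−10:00.
08:30 Wynesk + 10h = 18:30 UTC.
1 February 2020 is a Saturday, so the first Saturday is February 1 and the third is February 15.
1 October 2020 is a Thursday, so the first Sunday is October 4 and the second is October 11.
At the standard offset (UTC−11:30), 18:30 UTC − 11h30m = 07:00 Kesin Station standard time.
The standard-time date in Kesin Station, October 9, 2020, falls between 15 February and 11 October, so daylight saving is in effect and Kesin Station is at UTC−10:30.
18:30 UTC − 10h30m = 08:00 Kesin Station.

08:00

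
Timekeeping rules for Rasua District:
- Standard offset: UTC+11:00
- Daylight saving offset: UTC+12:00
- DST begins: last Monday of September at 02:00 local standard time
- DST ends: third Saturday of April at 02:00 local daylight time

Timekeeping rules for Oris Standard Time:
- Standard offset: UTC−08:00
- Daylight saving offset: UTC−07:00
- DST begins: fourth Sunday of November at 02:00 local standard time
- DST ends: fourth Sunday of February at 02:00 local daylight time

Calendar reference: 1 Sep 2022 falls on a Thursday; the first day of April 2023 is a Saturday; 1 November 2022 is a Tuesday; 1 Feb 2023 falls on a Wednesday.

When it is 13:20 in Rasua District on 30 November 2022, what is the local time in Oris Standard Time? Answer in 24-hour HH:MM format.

18:20

1 September 2022 is a Thursday, so Mondays fall on 5, 12, 19, 26; the last is September 26.
1 April 2023 is a Saturday, so the first Saturday is April 1 and the third is April 15.
30 November 2022 falls between 26 September 2022 and 15 April 2023, so daylight saving is in effect and Rasua District is at UTC+12:00.
13:20 Rasua District − 12h = 01:20 UTC.
1 November 2022 is a Tuesday, so the first Sunday is November 6 and the fourth is November 27.
1 February 2023 is a Wednesday, so the first Sunday is February 5 and the fourth is February 26.
At the standard offset (UTC−08:00), 01:20 UTC − 8h = 17:20 Oris Standard Time standard time (rolling into the previous day, 29 November 2022).
The standard-time date in Oris Standard Time, 29 November 2022, lies within the daylight-saving period (27 November 2022 – 26 February 2023), so Oris Standard Time is on daylight time, UTC−07:00.
01:20 UTC − 7h = 18:20 Oris Standard Time (rolling into the previous day, 29 November 2022).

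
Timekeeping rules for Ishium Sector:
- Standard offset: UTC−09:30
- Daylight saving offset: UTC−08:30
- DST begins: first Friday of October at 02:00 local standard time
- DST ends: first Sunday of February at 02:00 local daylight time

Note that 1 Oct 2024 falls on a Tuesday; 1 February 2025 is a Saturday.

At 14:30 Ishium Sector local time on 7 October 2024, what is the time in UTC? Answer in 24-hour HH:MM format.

23:00

1 October 2024 is a Tuesday, so the first Friday is October 4.
1 February 2025 is a Saturday, so the first Sunday is February 2.
7 October 2024 falls between 4 October 2024 and 2 February 2025, so daylight saving is in effect and Ishium Sector is at UTC−08:30.
14:30 local + 8h30m = 23:00 UTC.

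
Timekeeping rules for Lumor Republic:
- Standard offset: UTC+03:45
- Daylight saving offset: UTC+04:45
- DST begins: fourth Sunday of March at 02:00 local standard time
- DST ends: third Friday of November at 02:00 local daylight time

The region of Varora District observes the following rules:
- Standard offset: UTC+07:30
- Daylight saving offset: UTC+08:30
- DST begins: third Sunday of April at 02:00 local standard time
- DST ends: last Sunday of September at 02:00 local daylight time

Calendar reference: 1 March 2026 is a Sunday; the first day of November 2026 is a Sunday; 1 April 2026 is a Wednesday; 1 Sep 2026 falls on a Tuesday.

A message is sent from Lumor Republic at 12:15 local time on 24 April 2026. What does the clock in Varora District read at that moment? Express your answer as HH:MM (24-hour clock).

1 March 2026 is a Sunday, so the first Sunday is March 1 and the fourth is March 22.
1 November 2026 is a Sunday, so the first Friday is November 6 and the third is November 20.
Daylight saving runs 22 March – 20 November; 24 April 2026 is inside that window, so Lumor Republic is at UTC+04:45.
12:15 Lumor Republic − 4h45m = 07:30 UTC.
1 April 2026 is a Wednesday, so the first Sunday is April 5 and the third is April 19.
1 September 2026 is a Tuesday, so Sundays fall on 6, 13, 20, 27; the last is September 27.
At the standard offset (UTC+07:30), 07:30 UTC + 7h30m = 15:00 Varora District standard time.
The standard-time date in Varora District, 24 April 2026, lies within the daylight-saving period (19 April – 27 September), so Varora District is on daylight time, UTC+08:30.
07:30 UTC + 8h30m = 16:00 Varora District.

16:00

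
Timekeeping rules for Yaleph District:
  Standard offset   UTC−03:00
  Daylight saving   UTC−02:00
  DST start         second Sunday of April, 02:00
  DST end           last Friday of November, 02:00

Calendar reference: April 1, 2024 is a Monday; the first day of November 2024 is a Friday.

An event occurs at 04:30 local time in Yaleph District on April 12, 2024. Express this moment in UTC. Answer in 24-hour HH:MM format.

1 April 2024 is a Monday, so the first Sunday is April 7 and the second is April 14.
1 November 2024 is a Friday, so Fridays fall on 1, 8, 15, 22, 29; the last is November 29.
April 12, 2024 is outside the daylight-saving period (14 April – 29 November), so Yaleph District is on standard time, UTC−03:00.
04:30 local + 3h = 07:30 UTC.

07:30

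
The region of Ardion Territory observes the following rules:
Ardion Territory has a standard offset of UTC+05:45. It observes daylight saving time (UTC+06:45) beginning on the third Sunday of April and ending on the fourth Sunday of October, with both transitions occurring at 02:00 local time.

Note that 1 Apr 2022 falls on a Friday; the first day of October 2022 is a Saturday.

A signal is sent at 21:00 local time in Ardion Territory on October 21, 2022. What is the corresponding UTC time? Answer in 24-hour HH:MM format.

14:15

1 April 2022 is a Friday, so the first Sunday is April 3 and the third is April 17.
1 October 2022 is a Saturday, so the first Sunday is October 2 and the fourth is October 23.
Daylight saving runs 17 April – 23 October; October 21, 2022 is inside that window, so Ardion Territory is at UTC+06:45.
21:00 local − 6h45m = 14:15 UTC.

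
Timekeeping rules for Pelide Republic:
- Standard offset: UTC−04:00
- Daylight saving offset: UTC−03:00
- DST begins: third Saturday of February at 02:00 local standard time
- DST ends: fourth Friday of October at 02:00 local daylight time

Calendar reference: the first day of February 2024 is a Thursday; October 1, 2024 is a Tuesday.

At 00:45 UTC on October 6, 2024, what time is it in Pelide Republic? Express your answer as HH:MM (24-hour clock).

1 February 2024 is a Thursday, so the first Saturday is February 3 and the third is February 17.
1 October 2024 is a Tuesday, so the first Friday is October 4 and the fourth is October 25.
At the standard offset (UTC−04:00), 00:45 UTC − 4h = 20:45 Pelide Republic standard time (rolling into the previous day, 5 October 2024).
Daylight saving runs 17 February – 25 October; the standard-time date in Pelide Republic, October 5, 2024, is inside that window, so Pelide Republic is at UTC−03:00.
00:45 UTC − 3h = 21:45 local (rolling into the previous day, 5 October 2024).

21:45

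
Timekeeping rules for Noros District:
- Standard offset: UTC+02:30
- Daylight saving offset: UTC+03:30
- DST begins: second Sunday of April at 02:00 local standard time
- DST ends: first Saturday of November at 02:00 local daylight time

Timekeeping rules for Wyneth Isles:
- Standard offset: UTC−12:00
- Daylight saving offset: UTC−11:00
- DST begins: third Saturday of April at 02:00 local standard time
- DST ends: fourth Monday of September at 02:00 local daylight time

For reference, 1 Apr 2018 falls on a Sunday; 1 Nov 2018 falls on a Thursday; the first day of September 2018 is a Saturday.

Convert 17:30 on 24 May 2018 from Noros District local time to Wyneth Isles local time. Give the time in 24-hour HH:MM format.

1 April 2018 is a Sunday, so the first Sunday is April 1 and the second is April 8.
1 November 2018 is a Thursday, so the first Saturday is November 3.
24 May 2018 falls between 8 April and 3 November, so daylight saving is in effect and Noros District is at UTC+03:30.
17:30 Noros District − 3h30m = 14:00 UTC.
1 April 2018 is a Sunday, so the first Saturday is April 7 and the third is April 21.
1 September 2018 is a Saturday, so the first Monday is September 3 and the fourth is September 24.
At the standard offset (UTC−12:00), 14:00 UTC − 12h = 02:00 Wyneth Isles standard time.
The standard-time date in Wyneth Isles, 24 May 2018, falls between 21 April and 24 September, so daylight saving is in effect and Wyneth Isles is at UTC−11:00.
14:00 UTC − 11h = 03:00 Wyneth Isles.

03:00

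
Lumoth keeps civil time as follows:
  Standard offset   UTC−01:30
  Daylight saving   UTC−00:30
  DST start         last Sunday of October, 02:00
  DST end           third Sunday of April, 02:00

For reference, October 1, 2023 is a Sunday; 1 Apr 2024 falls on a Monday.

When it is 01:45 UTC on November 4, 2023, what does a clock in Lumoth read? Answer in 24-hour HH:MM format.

01:15

1 October 2023 is a Sunday, so Sundays fall on 1, 8, 15, 22, 29; the last is October 29.
1 April 2024 is a Monday, so the first Sunday is April 7 and the third is April 21.
At the standard offset (UTC−01:30), 01:45 UTC − 1h30m = 00:15 Lumoth standard time.
Daylight saving runs 29 October 2023 – 21 April 2024; the standard-time date in Lumoth, November 4, 2023, is inside that window, so Lumoth is at UTC−00:30.
01:45 UTC − 0h30m = 01:15 local.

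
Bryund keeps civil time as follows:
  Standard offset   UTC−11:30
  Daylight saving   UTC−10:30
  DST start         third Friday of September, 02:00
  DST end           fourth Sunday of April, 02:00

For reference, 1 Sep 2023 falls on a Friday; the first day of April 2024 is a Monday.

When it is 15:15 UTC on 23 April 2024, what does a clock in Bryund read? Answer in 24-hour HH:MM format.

04:45

1 September 2023 is a Friday, so the first Friday is September 1 and the third is September 15.
1 April 2024 is a Monday, so the first Sunday is April 7 and the fourth is April 28.
At the standard offset (UTC−11:30), 15:15 UTC − 11h30m = 03:45 Bryund standard time.
Daylight saving runs 15 September 2023 – 28 April 2024; the standard-time date in Bryund, 23 April 2024, is inside that window, so Bryund is at UTC−10:30.
15:15 UTC − 10h30m = 04:45 local.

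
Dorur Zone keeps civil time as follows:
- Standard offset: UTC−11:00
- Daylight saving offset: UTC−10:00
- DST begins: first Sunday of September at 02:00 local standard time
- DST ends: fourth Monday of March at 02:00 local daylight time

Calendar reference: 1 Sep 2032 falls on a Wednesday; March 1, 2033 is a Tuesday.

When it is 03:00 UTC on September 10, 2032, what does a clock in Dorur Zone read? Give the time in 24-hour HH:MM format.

17:00

1 September 2032 is a Wednesday, so the first Sunday is September 5.
1 March 2033 is a Tuesday, so the first Monday is March 7 and the fourth is March 28.
At the standard offset (UTC−11:00), 03:00 UTC − 11h = 16:00 Dorur Zone standard time (rolling into the previous day, 9 September 2032).
The standard-time date in Dorur Zone, September 9, 2032, falls between 5 September 2032 and 28 March 2033, so daylight saving is in effect and Dorur Zone is at UTC−10:00.
03:00 UTC − 10h = 17:00 local (rolling into the previous day, 9 September 2032).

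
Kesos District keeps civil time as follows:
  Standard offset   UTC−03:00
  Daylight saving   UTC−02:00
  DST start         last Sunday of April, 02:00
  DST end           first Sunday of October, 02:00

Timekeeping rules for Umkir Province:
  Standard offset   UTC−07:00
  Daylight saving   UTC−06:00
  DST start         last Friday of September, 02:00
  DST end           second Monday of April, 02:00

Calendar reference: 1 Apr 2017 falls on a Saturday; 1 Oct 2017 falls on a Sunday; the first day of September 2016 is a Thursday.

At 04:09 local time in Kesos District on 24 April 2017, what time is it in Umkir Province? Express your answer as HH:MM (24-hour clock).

1 April 2017 is a Saturday, so Sundays fall on 2, 9, 16, 23, 30; the last is April 30.
1 October 2017 is a Sunday, so the first Sunday is October 1.
Daylight saving runs 30 April – 1 October; 24 April 2017 is outside that window, so Kesos District is on standard time at UTC−03:00.
04:09 Kesos District + 3h = 07:09 UTC.
1 September 2016 is a Thursday, so Fridays fall on 2, 9, 16, 23, 30; the last is September 30.
1 April 2017 is a Saturday, so the first Monday is April 3 and the second is April 10.
At the standard offset (UTC−07:00), 07:09 UTC − 7h = 00:09 Umkir Province standard time.
The standard-time date in Umkir Province, 24 April 2017, does not fall between 30 September 2016 and 10 April 2017, so daylight saving is not in effect and Umkir Province is at UTC−07:00.
07:09 UTC − 7h = 00:09 Umkir Province.

00:09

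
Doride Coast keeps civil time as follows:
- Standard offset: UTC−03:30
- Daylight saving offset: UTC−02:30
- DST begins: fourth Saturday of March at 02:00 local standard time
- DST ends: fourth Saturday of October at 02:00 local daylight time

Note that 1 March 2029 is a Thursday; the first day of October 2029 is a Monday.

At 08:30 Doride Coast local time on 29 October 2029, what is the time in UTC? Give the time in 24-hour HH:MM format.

1 March 2029 is a Thursday, so the first Saturday is March 3 and the fourth is March 24.
1 October 2029 is a Monday, so the first Saturday is October 6 and the fourth is October 27.
29 October 2029 is outside the daylight-saving period (24 March – 27 October), so Doride Coast is on standard time, UTC−03:30.
08:30 local + 3h30m = 12:00 UTC.

12:00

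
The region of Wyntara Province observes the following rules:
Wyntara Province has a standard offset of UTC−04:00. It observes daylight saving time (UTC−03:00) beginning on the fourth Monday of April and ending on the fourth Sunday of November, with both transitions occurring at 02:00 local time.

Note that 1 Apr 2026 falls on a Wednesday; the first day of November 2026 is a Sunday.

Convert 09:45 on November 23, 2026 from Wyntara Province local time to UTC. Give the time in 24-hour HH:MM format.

1 April 2026 is a Wednesday, so the first Monday is April 6 and the fourth is April 27.
1 November 2026 is a Sunday, so the first Sunday is November 1 and the fourth is November 22.
November 23, 2026 does not fall between 27 April and 22 November, so daylight saving is not in effect and Wyntara Province is at UTC−04:00.
09:45 local + 4h = 13:45 UTC.

13:45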